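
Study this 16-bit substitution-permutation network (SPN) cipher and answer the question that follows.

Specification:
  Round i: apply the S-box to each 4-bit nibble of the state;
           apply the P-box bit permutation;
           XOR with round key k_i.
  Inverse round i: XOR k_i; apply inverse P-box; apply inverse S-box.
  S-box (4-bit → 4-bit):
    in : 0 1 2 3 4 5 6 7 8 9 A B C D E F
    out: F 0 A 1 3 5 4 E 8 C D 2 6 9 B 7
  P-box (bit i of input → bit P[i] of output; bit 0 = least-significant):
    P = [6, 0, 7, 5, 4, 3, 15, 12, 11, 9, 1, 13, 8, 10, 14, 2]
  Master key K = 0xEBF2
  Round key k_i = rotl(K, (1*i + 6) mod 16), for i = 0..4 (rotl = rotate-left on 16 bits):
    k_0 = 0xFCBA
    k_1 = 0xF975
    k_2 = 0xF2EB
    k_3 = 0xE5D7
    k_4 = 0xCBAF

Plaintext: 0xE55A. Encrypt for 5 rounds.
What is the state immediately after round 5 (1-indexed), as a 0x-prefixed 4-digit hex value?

0x990A

s_0 = plaintext = 0xE55A
s_1 = Round(s_0, k_0) = 0x714C
s_2 = Round(s_1, k_1) = 0xBDE8
s_3 = Round(s_2, k_2) = 0xCED3
s_4 = Round(s_3, k_3) = 0x9B87
s_5 = Round(s_4, k_4) = 0x990A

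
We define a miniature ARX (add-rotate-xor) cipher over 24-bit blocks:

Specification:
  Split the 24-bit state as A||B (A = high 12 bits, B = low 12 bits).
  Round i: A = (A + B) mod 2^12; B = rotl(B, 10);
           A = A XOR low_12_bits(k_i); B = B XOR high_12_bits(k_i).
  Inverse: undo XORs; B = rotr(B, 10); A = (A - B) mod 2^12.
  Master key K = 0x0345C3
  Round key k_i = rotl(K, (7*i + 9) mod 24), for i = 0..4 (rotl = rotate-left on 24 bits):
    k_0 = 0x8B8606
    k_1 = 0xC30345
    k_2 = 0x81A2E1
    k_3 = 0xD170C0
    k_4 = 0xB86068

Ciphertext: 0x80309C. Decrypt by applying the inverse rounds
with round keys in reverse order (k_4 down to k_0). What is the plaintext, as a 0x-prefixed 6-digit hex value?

0xCA7A59

s_0 = ciphertext = 0x80309C
s_1 = InvRound(s_0, k_4) = 0xC01C6A
s_2 = InvRound(s_1, k_3) = 0x6CD5F4
s_3 = InvRound(s_2, k_2) = 0xC717BB
s_4 = InvRound(s_3, k_1) = 0x106E2E
s_5 = InvRound(s_4, k_0) = 0xCA7A59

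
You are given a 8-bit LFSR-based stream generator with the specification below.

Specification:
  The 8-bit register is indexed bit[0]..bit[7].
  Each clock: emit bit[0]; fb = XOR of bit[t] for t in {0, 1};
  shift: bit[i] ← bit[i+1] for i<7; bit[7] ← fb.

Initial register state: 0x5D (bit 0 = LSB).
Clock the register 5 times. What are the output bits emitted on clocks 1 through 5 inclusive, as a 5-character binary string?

reg_0 = 0x5D
clock 1: out=1, reg = 0xAE
clock 2: out=0, reg = 0xD7
clock 3: out=1, reg = 0x6B
clock 4: out=1, reg = 0x35
clock 5: out=1, reg = 0x9A

10111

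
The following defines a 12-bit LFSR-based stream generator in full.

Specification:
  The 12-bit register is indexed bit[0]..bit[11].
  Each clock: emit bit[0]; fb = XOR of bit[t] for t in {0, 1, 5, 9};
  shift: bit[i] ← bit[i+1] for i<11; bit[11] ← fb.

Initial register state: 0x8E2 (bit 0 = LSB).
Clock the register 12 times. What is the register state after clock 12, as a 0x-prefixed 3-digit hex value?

reg_0 = 0x8E2
clock 1: out=0, reg = 0x471
clock 2: out=1, reg = 0x238
clock 3: out=0, reg = 0x11C
clock 4: out=0, reg = 0x08E
clock 5: out=0, reg = 0x847
clock 6: out=1, reg = 0x423
clock 7: out=1, reg = 0xA11
clock 8: out=1, reg = 0x508
clock 9: out=0, reg = 0x284
clock 10: out=0, reg = 0x942
clock 11: out=0, reg = 0xCA1
clock 12: out=1, reg = 0x650

0x650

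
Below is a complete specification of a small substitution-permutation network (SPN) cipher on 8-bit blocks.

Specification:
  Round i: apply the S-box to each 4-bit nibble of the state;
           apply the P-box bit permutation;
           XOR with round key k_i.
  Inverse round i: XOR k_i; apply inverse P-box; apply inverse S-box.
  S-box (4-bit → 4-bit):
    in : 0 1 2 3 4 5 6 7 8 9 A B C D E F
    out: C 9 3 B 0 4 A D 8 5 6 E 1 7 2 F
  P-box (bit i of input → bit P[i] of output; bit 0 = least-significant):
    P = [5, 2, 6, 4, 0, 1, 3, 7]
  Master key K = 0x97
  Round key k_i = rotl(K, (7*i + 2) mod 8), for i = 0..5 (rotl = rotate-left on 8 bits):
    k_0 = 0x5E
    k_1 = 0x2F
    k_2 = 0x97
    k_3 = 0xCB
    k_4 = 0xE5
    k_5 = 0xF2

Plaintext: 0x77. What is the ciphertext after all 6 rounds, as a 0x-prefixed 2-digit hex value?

0x04

s_0 = plaintext = 0x77
s_1 = Round(s_0, k_0) = 0xA7
s_2 = Round(s_1, k_1) = 0x55
s_3 = Round(s_2, k_2) = 0xDF
s_4 = Round(s_3, k_3) = 0xB4
s_5 = Round(s_4, k_4) = 0x6F
s_6 = Round(s_5, k_5) = 0x04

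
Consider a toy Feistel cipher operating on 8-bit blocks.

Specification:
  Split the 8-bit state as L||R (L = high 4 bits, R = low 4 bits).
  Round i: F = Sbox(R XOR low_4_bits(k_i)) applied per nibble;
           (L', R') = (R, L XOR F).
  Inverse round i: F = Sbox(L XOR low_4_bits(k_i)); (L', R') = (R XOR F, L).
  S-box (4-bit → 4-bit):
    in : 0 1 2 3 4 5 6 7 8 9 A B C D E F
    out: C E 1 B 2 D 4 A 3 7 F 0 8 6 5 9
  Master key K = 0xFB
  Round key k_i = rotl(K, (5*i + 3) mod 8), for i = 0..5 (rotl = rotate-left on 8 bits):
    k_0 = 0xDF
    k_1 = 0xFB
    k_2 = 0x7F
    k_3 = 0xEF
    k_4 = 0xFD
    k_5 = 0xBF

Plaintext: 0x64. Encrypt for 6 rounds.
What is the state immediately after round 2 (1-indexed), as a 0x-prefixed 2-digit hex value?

s_0 = plaintext = 0x64
s_1 = Round(s_0, k_0) = 0x46
s_2 = Round(s_1, k_1) = 0x62
s_3 = Round(s_2, k_2) = 0x20
s_4 = Round(s_3, k_3) = 0x0B
s_5 = Round(s_4, k_4) = 0xB4
s_6 = Round(s_5, k_5) = 0x4B

0x62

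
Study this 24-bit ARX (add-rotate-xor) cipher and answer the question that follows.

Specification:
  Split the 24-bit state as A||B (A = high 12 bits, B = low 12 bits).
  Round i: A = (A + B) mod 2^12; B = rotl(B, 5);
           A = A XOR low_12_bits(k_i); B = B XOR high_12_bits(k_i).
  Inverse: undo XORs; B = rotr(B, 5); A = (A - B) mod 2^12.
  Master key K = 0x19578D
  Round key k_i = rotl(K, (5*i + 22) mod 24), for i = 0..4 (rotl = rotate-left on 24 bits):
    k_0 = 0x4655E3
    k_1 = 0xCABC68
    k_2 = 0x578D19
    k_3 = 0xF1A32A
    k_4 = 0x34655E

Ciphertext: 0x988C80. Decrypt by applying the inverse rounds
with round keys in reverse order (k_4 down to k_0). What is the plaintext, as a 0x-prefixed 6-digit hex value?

s_0 = ciphertext = 0x988C80
s_1 = InvRound(s_0, k_4) = 0x95837E
s_2 = InvRound(s_1, k_3) = 0x80F263
s_3 = InvRound(s_2, k_2) = 0x75EDB8
s_4 = InvRound(s_3, k_1) = 0x1AE988
s_5 = InvRound(s_4, k_0) = 0xD5E6EF

0xD5E6EF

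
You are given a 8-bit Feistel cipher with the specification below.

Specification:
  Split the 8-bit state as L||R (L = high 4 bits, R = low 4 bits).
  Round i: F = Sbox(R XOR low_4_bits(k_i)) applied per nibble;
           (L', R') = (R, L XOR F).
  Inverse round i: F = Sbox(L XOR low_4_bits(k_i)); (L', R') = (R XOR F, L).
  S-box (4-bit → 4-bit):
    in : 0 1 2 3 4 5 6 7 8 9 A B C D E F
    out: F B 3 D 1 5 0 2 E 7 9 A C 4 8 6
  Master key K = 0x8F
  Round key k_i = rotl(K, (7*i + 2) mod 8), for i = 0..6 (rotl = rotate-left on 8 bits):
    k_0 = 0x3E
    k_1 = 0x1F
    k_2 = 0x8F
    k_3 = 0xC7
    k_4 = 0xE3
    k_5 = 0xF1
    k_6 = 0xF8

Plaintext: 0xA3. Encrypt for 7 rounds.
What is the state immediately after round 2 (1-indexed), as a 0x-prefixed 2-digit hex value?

s_0 = plaintext = 0xA3
s_1 = Round(s_0, k_0) = 0x3E
s_2 = Round(s_1, k_1) = 0xE8
s_3 = Round(s_2, k_2) = 0x8C
s_4 = Round(s_3, k_3) = 0xC2
s_5 = Round(s_4, k_4) = 0x27
s_6 = Round(s_5, k_5) = 0x72
s_7 = Round(s_6, k_6) = 0x2E

0xE8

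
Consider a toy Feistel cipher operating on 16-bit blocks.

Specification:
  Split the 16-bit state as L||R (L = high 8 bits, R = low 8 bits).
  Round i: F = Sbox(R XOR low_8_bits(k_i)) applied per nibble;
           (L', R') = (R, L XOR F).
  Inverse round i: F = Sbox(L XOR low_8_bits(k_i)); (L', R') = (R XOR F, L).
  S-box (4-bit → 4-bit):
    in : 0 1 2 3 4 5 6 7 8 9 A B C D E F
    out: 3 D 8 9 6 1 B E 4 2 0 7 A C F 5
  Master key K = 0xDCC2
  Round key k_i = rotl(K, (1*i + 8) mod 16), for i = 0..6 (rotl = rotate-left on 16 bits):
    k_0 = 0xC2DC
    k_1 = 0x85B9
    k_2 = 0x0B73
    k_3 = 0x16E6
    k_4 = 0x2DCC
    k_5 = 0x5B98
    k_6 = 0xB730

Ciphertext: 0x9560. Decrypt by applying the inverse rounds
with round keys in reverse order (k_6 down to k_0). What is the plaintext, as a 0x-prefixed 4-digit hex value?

s_0 = ciphertext = 0x9560
s_1 = InvRound(s_0, k_6) = 0x6195
s_2 = InvRound(s_1, k_5) = 0xC761
s_3 = InvRound(s_2, k_4) = 0x56C7
s_4 = InvRound(s_3, k_3) = 0xB456
s_5 = InvRound(s_4, k_2) = 0xF8B4
s_6 = InvRound(s_5, k_1) = 0xD9F8
s_7 = InvRound(s_6, k_0) = 0xC9D9

0xC9D9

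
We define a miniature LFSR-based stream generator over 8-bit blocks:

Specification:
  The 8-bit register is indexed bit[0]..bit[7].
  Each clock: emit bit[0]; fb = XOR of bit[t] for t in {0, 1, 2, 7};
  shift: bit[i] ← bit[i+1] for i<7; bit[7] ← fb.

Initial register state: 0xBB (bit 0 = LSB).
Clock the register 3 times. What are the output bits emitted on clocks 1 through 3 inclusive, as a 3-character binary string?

110

reg_0 = 0xBB
clock 1: out=1, reg = 0xDD
clock 2: out=1, reg = 0xEE
clock 3: out=0, reg = 0xF7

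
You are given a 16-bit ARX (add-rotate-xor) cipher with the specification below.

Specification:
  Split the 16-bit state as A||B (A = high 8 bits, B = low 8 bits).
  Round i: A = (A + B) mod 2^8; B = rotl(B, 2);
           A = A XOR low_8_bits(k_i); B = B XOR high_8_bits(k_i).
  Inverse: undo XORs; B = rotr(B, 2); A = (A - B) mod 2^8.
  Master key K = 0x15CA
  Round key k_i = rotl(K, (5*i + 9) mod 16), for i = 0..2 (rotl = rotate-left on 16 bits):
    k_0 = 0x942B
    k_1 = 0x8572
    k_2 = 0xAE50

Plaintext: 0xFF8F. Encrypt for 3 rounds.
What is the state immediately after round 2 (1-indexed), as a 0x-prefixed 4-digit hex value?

0x3D2F

s_0 = plaintext = 0xFF8F
s_1 = Round(s_0, k_0) = 0xA5AA
s_2 = Round(s_1, k_1) = 0x3D2F
s_3 = Round(s_2, k_2) = 0x3C12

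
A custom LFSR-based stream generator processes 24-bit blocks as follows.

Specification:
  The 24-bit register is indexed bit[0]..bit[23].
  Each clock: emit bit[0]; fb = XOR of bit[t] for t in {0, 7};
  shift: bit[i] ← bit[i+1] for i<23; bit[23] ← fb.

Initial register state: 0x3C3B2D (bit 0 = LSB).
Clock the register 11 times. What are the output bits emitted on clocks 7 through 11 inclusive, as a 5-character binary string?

00110

reg_0 = 0x3C3B2D
clock 1: out=1, reg = 0x9E1D96
clock 2: out=0, reg = 0xCF0ECB
clock 3: out=1, reg = 0x678765
clock 4: out=1, reg = 0xB3C3B2
clock 5: out=0, reg = 0xD9E1D9
clock 6: out=1, reg = 0x6CF0EC
clock 7: out=0, reg = 0xB67876
clock 8: out=0, reg = 0x5B3C3B
clock 9: out=1, reg = 0xAD9E1D
clock 10: out=1, reg = 0xD6CF0E
clock 11: out=0, reg = 0x6B6787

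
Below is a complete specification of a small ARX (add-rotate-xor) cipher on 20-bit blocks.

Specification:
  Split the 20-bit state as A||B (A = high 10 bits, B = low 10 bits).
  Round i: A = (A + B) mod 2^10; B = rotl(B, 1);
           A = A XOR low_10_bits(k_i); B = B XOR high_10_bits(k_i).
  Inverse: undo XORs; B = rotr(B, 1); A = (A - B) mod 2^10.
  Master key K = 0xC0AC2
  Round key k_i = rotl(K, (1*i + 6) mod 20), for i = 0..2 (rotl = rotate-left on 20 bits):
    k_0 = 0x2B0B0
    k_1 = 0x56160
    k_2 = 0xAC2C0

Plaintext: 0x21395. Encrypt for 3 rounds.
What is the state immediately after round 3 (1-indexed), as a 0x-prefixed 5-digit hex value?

s_0 = plaintext = 0x21395
s_1 = Round(s_0, k_0) = 0x2A787
s_2 = Round(s_1, k_1) = 0x54257
s_3 = Round(s_2, k_2) = 0x59E1F

0x59E1F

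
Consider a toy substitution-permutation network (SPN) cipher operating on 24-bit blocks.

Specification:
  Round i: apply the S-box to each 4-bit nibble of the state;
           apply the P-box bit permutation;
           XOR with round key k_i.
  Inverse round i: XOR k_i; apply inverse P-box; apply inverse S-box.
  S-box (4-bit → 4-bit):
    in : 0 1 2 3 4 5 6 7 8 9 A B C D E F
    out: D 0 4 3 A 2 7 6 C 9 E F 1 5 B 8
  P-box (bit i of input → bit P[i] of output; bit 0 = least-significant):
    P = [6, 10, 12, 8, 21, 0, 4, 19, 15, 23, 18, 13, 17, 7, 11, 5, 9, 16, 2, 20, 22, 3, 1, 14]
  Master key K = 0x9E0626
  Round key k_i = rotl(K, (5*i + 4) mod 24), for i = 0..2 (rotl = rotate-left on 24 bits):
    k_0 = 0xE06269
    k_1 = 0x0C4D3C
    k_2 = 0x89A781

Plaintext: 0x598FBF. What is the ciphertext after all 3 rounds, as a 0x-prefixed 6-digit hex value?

s_0 = plaintext = 0x598FBF
s_1 = Round(s_0, k_0) = 0xD84950
s_2 = Round(s_1, k_1) = 0x5CFCDB
s_3 = Round(s_2, k_2) = 0xA930F9

0xA930F9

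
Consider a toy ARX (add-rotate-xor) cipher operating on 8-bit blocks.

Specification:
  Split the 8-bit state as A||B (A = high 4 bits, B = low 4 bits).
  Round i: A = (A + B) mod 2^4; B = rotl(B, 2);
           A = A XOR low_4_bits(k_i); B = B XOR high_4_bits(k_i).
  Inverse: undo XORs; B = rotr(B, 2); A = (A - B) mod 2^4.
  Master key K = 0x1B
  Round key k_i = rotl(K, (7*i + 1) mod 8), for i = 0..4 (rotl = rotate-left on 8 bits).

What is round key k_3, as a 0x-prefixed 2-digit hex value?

K = 0x1B
k_0 = rotl(K, (7*0+1) mod 8) = rotl(K, 1) = 0x36
k_1 = rotl(K, (7*1+1) mod 8) = rotl(K, 0) = 0x1B
k_2 = rotl(K, (7*2+1) mod 8) = rotl(K, 7) = 0x8D
k_3 = rotl(K, (7*3+1) mod 8) = rotl(K, 6) = 0xC6

0xC6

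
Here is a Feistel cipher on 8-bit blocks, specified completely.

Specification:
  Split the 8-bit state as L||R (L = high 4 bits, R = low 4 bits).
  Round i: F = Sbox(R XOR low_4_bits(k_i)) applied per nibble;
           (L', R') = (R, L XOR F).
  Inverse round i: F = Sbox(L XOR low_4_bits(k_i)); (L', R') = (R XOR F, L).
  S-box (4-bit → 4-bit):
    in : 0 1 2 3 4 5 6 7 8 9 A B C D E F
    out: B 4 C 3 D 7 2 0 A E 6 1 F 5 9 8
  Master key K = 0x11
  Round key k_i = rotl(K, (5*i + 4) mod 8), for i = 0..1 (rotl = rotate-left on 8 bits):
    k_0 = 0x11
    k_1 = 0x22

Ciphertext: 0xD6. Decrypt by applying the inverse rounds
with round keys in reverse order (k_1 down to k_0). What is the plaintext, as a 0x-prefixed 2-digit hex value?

s_0 = ciphertext = 0xD6
s_1 = InvRound(s_0, k_1) = 0xED
s_2 = InvRound(s_1, k_0) = 0x5E

0x5E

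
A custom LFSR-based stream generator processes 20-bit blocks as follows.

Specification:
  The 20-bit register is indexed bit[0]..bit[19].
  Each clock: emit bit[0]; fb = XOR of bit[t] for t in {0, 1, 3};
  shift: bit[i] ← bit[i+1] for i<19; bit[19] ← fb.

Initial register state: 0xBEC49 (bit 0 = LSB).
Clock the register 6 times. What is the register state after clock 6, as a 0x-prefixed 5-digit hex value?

reg_0 = 0xBEC49
clock 1: out=1, reg = 0x5F624
clock 2: out=0, reg = 0x2FB12
clock 3: out=0, reg = 0x97D89
clock 4: out=1, reg = 0x4BEC4
clock 5: out=0, reg = 0x25F62
clock 6: out=0, reg = 0x92FB1

0x92FB1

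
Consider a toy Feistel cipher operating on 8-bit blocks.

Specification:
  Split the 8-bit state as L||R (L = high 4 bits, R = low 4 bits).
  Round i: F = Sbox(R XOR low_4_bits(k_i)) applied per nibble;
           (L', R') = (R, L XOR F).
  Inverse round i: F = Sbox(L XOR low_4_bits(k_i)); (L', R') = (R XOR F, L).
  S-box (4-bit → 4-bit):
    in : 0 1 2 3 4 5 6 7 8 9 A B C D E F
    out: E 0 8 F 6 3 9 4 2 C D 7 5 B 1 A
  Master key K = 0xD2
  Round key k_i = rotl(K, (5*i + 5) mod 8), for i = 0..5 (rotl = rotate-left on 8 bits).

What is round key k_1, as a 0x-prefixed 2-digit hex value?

0x4B

K = 0xD2
k_0 = rotl(K, (5*0+5) mod 8) = rotl(K, 5) = 0x5A
k_1 = rotl(K, (5*1+5) mod 8) = rotl(K, 2) = 0x4B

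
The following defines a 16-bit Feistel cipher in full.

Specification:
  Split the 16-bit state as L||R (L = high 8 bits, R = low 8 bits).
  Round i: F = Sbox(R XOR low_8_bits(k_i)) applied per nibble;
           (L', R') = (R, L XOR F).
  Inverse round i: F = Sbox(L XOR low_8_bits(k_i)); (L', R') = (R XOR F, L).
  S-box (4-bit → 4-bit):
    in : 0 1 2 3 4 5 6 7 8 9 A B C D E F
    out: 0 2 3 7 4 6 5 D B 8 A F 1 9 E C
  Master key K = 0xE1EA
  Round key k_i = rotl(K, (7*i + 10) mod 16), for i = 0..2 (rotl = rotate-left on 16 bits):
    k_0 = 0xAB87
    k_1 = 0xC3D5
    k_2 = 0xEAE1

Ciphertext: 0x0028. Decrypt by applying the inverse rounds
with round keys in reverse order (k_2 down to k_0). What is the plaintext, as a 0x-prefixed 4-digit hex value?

s_0 = ciphertext = 0x0028
s_1 = InvRound(s_0, k_2) = 0xCA00
s_2 = InvRound(s_1, k_1) = 0x2CCA
s_3 = InvRound(s_2, k_0) = 0x652C

0x652C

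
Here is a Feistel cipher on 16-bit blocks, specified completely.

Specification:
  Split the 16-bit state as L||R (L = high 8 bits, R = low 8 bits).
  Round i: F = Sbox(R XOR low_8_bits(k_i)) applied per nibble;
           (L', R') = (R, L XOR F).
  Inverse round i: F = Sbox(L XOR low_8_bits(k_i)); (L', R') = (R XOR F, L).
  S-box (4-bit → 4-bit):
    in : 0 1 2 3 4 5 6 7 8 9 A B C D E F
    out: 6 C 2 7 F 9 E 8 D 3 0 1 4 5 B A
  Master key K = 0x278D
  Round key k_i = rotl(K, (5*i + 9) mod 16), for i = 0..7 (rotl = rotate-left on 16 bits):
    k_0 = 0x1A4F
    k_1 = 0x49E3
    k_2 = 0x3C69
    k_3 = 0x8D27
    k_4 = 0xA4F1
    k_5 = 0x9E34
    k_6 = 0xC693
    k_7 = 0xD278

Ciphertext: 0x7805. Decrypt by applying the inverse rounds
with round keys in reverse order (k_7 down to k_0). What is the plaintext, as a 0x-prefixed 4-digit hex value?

s_0 = ciphertext = 0x7805
s_1 = InvRound(s_0, k_7) = 0x6378
s_2 = InvRound(s_1, k_6) = 0xDE63
s_3 = InvRound(s_2, k_5) = 0xD3DE
s_4 = InvRound(s_3, k_4) = 0xFCD3
s_5 = InvRound(s_4, k_3) = 0x82FC
s_6 = InvRound(s_5, k_2) = 0x4D82
s_7 = InvRound(s_6, k_1) = 0x894D
s_8 = InvRound(s_7, k_0) = 0x0389

0x0389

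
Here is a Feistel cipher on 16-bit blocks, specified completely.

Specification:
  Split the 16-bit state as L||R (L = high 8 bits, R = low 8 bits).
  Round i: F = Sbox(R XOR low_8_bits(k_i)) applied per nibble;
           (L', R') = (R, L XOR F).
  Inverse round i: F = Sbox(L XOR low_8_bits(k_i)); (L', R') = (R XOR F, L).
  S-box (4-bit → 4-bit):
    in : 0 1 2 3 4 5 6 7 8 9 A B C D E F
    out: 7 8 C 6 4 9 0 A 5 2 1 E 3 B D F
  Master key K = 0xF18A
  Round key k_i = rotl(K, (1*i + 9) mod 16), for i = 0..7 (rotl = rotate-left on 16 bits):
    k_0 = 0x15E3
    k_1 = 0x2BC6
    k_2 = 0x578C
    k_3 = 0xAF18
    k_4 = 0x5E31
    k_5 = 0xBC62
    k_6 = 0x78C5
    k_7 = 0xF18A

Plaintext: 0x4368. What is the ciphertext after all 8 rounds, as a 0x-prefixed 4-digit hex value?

s_0 = plaintext = 0x4368
s_1 = Round(s_0, k_0) = 0x681D
s_2 = Round(s_1, k_1) = 0x1DD6
s_3 = Round(s_2, k_2) = 0xD68C
s_4 = Round(s_3, k_3) = 0x8CF2
s_5 = Round(s_4, k_4) = 0xF2BA
s_6 = Round(s_5, k_5) = 0xBA47
s_7 = Round(s_6, k_6) = 0x47E6
s_8 = Round(s_7, k_7) = 0xE644

0xE644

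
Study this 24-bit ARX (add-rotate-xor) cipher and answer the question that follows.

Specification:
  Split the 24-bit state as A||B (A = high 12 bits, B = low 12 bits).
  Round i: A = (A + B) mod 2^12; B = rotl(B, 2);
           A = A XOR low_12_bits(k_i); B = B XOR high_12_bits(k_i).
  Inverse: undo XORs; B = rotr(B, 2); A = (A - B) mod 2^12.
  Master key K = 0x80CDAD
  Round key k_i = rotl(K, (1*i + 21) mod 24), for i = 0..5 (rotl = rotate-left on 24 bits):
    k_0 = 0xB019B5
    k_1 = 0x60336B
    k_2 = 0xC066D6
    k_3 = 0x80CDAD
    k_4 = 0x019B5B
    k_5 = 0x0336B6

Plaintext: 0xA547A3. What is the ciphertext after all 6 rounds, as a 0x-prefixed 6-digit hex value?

s_0 = plaintext = 0xA547A3
s_1 = Round(s_0, k_0) = 0x84258C
s_2 = Round(s_1, k_1) = 0xEA5032
s_3 = Round(s_2, k_2) = 0x801CCE
s_4 = Round(s_3, k_3) = 0x962B37
s_5 = Round(s_4, k_4) = 0xFC2CC7
s_6 = Round(s_5, k_5) = 0xA3F32C

0xA3F32C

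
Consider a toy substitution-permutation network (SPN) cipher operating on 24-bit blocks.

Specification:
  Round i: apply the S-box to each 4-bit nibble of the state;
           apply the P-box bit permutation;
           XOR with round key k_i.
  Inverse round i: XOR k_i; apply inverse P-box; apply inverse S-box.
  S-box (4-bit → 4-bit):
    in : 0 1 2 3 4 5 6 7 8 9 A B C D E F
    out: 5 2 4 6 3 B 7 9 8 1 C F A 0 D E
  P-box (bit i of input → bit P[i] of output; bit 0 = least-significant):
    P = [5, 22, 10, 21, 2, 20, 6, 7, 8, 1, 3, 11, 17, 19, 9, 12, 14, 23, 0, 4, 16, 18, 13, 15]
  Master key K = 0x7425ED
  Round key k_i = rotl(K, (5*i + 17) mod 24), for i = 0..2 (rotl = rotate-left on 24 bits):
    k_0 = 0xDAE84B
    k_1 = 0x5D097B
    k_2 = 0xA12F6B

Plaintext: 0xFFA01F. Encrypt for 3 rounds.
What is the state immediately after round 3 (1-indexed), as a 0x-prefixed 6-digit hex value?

0xE6769D

s_0 = plaintext = 0xFFA01F
s_1 = Round(s_0, k_0) = 0x2E5F52
s_2 = Round(s_1, k_1) = 0x4775E4
s_3 = Round(s_2, k_2) = 0xE6769D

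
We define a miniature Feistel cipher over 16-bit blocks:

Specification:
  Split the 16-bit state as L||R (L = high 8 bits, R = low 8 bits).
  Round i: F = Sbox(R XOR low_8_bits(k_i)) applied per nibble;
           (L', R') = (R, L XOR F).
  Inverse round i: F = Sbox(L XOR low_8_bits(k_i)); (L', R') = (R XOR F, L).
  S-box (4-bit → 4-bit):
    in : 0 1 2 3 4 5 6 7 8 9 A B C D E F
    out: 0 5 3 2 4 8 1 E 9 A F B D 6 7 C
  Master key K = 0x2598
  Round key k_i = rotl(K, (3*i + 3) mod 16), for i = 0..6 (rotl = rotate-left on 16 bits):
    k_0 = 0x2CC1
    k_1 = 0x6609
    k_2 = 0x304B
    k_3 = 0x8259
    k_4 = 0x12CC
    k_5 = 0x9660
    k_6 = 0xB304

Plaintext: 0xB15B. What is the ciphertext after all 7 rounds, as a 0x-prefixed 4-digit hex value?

0x7761

s_0 = plaintext = 0xB15B
s_1 = Round(s_0, k_0) = 0x5B1E
s_2 = Round(s_1, k_1) = 0x1E05
s_3 = Round(s_2, k_2) = 0x0559
s_4 = Round(s_3, k_3) = 0x5905
s_5 = Round(s_4, k_4) = 0x0583
s_6 = Round(s_5, k_5) = 0x8377
s_7 = Round(s_6, k_6) = 0x7761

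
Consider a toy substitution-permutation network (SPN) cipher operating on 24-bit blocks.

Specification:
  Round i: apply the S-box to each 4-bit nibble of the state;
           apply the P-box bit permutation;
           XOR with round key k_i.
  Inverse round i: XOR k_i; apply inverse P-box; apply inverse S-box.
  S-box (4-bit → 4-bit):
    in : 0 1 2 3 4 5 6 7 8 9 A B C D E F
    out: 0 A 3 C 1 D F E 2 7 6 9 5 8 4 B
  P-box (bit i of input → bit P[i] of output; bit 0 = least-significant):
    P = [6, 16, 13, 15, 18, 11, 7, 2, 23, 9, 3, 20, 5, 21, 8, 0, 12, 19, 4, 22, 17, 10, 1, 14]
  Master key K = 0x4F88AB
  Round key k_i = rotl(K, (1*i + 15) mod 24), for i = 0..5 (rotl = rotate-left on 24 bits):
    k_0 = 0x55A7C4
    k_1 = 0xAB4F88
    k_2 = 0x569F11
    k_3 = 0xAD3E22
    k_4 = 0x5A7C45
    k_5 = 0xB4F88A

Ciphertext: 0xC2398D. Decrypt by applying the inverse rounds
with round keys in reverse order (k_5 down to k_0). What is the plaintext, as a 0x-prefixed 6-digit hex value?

s_0 = ciphertext = 0xC2398D
s_1 = InvRound(s_0, k_5) = 0x5D7DBD
s_2 = InvRound(s_1, k_4) = 0x4ECEC2
s_3 = InvRound(s_2, k_3) = 0xBB24E6
s_4 = InvRound(s_3, k_2) = 0xE66266
s_5 = InvRound(s_4, k_1) = 0xA1CE69
s_6 = InvRound(s_5, k_0) = 0xDD656E

0xDD656E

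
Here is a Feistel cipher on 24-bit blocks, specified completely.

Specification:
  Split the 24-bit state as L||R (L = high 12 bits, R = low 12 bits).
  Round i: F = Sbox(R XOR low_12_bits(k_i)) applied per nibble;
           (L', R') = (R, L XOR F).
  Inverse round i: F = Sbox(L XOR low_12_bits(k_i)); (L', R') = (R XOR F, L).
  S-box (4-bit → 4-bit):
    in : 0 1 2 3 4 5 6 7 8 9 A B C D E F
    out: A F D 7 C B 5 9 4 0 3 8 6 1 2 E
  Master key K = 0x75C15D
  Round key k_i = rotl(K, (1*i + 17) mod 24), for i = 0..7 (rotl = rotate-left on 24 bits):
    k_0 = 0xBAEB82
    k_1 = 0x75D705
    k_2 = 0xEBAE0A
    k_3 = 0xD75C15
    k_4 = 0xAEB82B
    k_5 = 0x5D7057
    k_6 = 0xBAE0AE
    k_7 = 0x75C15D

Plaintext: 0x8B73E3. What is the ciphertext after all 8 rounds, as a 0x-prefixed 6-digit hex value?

0xEE03AB

s_0 = plaintext = 0x8B73E3
s_1 = Round(s_0, k_0) = 0x3E3CE8
s_2 = Round(s_1, k_1) = 0xCE8BC2
s_3 = Round(s_2, k_2) = 0xBC278C
s_4 = Round(s_3, k_3) = 0x78C3C2
s_5 = Round(s_4, k_4) = 0x3C2FAC
s_6 = Round(s_5, k_5) = 0xFACD2A
s_7 = Round(s_6, k_6) = 0xD2AEE0
s_8 = Round(s_7, k_7) = 0xEE03AB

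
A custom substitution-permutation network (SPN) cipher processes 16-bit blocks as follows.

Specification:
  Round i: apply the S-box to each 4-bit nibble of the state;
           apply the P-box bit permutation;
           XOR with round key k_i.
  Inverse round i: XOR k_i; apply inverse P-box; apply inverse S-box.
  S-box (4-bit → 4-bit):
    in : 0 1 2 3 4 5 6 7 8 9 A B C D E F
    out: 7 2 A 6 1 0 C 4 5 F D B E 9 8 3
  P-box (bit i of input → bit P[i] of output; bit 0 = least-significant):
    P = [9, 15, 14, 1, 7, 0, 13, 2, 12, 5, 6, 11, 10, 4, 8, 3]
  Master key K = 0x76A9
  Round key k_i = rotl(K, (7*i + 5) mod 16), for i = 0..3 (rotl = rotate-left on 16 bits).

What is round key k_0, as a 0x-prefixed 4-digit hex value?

0xD52E

K = 0x76A9
k_0 = rotl(K, (7*0+5) mod 16) = rotl(K, 5) = 0xD52E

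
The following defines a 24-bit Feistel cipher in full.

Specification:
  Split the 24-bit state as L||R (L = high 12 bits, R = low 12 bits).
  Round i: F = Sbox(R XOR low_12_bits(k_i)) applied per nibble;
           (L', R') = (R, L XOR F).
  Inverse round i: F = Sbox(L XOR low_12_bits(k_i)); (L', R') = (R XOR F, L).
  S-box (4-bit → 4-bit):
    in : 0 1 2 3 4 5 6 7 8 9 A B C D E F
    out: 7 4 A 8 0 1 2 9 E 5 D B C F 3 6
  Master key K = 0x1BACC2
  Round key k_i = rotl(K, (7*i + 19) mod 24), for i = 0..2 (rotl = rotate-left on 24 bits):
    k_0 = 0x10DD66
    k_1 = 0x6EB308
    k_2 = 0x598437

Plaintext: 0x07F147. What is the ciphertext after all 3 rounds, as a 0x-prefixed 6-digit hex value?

0x7BF435

s_0 = plaintext = 0x07F147
s_1 = Round(s_0, k_0) = 0x147CDB
s_2 = Round(s_1, k_1) = 0xCDB7BF
s_3 = Round(s_2, k_2) = 0x7BF435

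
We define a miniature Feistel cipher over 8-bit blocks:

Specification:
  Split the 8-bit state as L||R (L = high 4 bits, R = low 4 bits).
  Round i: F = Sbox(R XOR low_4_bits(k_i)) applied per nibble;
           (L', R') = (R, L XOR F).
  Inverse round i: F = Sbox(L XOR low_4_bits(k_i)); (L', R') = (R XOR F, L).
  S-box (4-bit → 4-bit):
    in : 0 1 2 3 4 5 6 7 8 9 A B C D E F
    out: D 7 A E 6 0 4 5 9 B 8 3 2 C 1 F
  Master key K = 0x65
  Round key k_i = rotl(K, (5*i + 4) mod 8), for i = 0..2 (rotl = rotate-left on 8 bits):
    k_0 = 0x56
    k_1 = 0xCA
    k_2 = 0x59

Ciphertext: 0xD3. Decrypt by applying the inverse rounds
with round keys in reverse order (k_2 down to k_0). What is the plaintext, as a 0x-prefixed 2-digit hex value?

0x32

s_0 = ciphertext = 0xD3
s_1 = InvRound(s_0, k_2) = 0x5D
s_2 = InvRound(s_1, k_1) = 0x25
s_3 = InvRound(s_2, k_0) = 0x32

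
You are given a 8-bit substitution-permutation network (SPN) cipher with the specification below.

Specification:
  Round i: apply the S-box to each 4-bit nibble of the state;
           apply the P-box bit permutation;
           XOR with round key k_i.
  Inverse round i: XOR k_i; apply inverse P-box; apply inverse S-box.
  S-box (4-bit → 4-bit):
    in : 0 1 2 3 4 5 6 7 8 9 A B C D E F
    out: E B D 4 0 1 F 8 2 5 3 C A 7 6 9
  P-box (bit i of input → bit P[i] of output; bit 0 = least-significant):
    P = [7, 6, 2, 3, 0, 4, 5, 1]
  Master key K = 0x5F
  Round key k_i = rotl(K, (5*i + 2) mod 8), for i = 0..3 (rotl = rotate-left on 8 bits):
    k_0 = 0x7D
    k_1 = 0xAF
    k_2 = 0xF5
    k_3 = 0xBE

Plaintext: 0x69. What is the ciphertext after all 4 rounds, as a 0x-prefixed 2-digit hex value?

s_0 = plaintext = 0x69
s_1 = Round(s_0, k_0) = 0xCA
s_2 = Round(s_1, k_1) = 0x7D
s_3 = Round(s_2, k_2) = 0x33
s_4 = Round(s_3, k_3) = 0x9A

0x9A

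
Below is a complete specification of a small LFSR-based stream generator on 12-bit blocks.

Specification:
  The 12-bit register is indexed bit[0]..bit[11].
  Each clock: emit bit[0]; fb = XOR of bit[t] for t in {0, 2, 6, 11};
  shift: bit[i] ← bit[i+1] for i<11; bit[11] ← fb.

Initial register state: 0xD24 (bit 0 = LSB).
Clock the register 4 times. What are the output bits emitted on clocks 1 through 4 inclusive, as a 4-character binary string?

0010

reg_0 = 0xD24
clock 1: out=0, reg = 0x692
clock 2: out=0, reg = 0x349
clock 3: out=1, reg = 0x1A4
clock 4: out=0, reg = 0x8D2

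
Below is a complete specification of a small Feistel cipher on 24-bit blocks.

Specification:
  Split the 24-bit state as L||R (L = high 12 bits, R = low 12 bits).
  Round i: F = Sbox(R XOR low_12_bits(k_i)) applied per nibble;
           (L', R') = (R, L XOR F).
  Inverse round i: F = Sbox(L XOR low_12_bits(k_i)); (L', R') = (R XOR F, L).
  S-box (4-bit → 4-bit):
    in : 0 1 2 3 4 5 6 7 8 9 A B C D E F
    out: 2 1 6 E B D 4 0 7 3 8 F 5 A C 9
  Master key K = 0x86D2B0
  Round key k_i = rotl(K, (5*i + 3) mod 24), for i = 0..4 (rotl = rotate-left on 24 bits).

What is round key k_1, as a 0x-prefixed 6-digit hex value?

0xD2B086

K = 0x86D2B0
k_0 = rotl(K, (5*0+3) mod 24) = rotl(K, 3) = 0x369584
k_1 = rotl(K, (5*1+3) mod 24) = rotl(K, 8) = 0xD2B086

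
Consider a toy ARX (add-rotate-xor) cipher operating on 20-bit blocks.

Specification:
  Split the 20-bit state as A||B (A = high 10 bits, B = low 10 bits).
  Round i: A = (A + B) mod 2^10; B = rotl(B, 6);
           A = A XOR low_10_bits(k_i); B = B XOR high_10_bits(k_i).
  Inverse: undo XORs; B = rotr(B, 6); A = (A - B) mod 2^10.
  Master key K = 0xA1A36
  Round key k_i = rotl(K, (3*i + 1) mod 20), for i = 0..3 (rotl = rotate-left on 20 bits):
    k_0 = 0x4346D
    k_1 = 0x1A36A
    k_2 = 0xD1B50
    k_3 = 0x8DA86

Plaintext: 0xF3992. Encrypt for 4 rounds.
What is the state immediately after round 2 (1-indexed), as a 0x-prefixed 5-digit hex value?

s_0 = plaintext = 0xF3992
s_1 = Round(s_0, k_0) = 0x43594
s_2 = Round(s_1, k_1) = 0x72D71
s_3 = Round(s_2, k_2) = 0x1B311
s_4 = Round(s_3, k_3) = 0x7EE47

0x72D71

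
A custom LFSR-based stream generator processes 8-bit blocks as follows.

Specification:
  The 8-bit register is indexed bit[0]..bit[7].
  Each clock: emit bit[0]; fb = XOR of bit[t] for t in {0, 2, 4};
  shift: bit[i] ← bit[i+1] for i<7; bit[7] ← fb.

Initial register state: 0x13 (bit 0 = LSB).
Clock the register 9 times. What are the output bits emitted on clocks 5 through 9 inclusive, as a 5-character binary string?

10000

reg_0 = 0x13
clock 1: out=1, reg = 0x09
clock 2: out=1, reg = 0x84
clock 3: out=0, reg = 0xC2
clock 4: out=0, reg = 0x61
clock 5: out=1, reg = 0xB0
clock 6: out=0, reg = 0xD8
clock 7: out=0, reg = 0xEC
clock 8: out=0, reg = 0xF6
clock 9: out=0, reg = 0x7B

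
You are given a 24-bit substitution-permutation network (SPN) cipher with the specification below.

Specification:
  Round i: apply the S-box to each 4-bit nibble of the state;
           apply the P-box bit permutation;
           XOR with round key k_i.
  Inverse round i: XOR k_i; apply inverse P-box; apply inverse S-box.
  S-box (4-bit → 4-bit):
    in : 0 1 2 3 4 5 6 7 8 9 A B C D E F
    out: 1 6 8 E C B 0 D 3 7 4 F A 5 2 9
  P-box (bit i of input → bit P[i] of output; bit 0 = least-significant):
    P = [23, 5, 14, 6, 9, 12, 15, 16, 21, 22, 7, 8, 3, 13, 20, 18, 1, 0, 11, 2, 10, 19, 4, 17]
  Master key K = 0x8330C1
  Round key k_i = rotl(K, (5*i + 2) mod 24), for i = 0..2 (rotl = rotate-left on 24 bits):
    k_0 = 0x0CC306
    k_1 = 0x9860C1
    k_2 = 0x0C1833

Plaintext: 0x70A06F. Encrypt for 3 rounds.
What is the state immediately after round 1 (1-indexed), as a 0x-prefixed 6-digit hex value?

s_0 = plaintext = 0x70A06F
s_1 = Round(s_0, k_0) = 0xBEC754
s_2 = Round(s_1, k_1) = 0xB71710
s_3 = Round(s_2, k_2) = 0xB6A5A5

0xBEC754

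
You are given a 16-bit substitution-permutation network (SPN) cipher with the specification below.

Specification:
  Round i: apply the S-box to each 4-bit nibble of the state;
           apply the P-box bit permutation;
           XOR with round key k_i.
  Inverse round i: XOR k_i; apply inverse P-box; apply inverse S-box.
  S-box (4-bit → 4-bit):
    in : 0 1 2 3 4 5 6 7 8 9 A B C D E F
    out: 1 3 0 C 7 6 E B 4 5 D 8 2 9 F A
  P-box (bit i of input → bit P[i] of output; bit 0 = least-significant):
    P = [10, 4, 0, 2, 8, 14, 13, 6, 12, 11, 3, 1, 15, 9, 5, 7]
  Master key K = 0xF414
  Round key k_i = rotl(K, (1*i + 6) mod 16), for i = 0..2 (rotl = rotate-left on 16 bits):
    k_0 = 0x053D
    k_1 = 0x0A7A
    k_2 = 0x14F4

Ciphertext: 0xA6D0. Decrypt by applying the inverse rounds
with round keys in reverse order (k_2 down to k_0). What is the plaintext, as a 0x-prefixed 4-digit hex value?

s_0 = ciphertext = 0xA6D0
s_1 = InvRound(s_0, k_2) = 0x408B
s_2 = InvRound(s_1, k_1) = 0x6CF5
s_3 = InvRound(s_2, k_0) = 0xB5E2

0xB5E2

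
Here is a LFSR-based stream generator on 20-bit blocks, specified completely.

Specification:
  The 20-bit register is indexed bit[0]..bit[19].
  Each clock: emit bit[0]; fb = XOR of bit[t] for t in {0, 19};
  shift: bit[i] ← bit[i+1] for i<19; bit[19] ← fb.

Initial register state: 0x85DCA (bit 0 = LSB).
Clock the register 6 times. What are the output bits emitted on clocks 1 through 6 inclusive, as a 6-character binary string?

reg_0 = 0x85DCA
clock 1: out=0, reg = 0xC2EE5
clock 2: out=1, reg = 0x61772
clock 3: out=0, reg = 0x30BB9
clock 4: out=1, reg = 0x985DC
clock 5: out=0, reg = 0xCC2EE
clock 6: out=0, reg = 0xE6177

010100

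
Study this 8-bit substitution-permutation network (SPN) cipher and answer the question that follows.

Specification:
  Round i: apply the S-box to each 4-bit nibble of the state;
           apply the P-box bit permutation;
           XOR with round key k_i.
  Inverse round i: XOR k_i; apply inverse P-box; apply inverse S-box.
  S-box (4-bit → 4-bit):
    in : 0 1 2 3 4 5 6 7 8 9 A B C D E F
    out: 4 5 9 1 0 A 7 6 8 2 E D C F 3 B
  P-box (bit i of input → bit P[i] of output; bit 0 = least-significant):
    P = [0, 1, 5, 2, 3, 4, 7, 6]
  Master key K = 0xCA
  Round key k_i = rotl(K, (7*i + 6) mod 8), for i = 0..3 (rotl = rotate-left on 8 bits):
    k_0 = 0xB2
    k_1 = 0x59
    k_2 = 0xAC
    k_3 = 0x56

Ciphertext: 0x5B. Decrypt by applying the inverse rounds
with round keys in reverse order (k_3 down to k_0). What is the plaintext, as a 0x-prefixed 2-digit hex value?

s_0 = ciphertext = 0x5B
s_1 = InvRound(s_0, k_3) = 0x32
s_2 = InvRound(s_1, k_2) = 0x65
s_3 = InvRound(s_2, k_1) = 0xEC
s_4 = InvRound(s_3, k_0) = 0xF5

0xF5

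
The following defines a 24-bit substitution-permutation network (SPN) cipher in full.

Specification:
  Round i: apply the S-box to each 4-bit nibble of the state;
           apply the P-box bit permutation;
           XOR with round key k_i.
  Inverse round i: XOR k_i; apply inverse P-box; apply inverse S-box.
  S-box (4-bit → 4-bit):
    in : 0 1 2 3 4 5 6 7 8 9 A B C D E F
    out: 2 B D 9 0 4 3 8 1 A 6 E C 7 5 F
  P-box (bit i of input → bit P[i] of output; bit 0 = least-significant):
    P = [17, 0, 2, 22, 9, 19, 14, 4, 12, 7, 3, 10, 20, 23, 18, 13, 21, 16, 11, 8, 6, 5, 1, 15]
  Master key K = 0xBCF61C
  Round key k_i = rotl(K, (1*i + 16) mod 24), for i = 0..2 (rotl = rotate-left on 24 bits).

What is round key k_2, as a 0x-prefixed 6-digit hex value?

K = 0xBCF61C
k_0 = rotl(K, (1*0+16) mod 24) = rotl(K, 16) = 0x1CBCF6
k_1 = rotl(K, (1*1+16) mod 24) = rotl(K, 17) = 0x3979EC
k_2 = rotl(K, (1*2+16) mod 24) = rotl(K, 18) = 0x72F3D8

0x72F3D8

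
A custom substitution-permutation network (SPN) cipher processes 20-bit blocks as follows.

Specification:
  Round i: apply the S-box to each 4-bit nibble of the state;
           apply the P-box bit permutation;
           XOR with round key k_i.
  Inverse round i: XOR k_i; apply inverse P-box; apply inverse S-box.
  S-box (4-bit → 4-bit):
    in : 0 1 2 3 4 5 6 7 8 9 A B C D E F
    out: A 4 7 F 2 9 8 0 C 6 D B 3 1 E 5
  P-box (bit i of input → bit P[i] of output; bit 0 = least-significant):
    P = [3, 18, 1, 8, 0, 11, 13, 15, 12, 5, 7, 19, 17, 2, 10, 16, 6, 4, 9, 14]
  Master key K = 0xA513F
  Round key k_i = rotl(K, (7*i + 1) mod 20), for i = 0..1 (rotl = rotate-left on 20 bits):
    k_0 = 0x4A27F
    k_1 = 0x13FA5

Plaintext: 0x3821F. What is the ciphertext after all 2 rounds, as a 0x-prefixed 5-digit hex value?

0x3DECD

s_0 = plaintext = 0x3821F
s_1 = Round(s_0, k_0) = 0x5D485
s_2 = Round(s_1, k_1) = 0x3DECD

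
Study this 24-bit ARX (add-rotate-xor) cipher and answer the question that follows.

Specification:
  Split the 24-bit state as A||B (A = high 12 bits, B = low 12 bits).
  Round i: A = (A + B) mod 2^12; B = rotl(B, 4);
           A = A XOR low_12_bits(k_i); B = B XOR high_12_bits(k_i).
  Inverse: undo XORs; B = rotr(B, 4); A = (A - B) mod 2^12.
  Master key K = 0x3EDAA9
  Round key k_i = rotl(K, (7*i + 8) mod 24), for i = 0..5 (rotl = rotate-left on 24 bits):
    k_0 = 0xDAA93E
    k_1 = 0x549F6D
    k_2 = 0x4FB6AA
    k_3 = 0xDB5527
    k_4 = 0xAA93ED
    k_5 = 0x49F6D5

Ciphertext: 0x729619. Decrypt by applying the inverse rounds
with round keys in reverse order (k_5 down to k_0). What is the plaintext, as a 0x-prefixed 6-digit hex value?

s_0 = ciphertext = 0x729619
s_1 = InvRound(s_0, k_5) = 0xBD4628
s_2 = InvRound(s_1, k_4) = 0x6711C8
s_3 = InvRound(s_2, k_3) = 0x58FDC7
s_4 = InvRound(s_3, k_2) = 0x692C93
s_5 = InvRound(s_4, k_1) = 0xF62A9D
s_6 = InvRound(s_5, k_0) = 0xEE9773

0xEE9773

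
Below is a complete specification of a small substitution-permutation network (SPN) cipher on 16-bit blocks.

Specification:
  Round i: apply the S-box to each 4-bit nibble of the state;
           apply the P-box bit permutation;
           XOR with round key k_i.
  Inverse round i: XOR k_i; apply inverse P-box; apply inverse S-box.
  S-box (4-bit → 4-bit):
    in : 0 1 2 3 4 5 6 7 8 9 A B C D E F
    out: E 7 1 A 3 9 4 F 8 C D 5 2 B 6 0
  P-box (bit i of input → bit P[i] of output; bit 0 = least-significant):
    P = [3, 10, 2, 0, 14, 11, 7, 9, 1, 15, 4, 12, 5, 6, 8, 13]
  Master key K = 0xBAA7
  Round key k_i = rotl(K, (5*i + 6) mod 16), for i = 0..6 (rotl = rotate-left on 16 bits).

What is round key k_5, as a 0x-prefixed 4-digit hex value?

0xDD53

K = 0xBAA7
k_0 = rotl(K, (5*0+6) mod 16) = rotl(K, 6) = 0xA9EE
k_1 = rotl(K, (5*1+6) mod 16) = rotl(K, 11) = 0x3DD5
k_2 = rotl(K, (5*2+6) mod 16) = rotl(K, 0) = 0xBAA7
k_3 = rotl(K, (5*3+6) mod 16) = rotl(K, 5) = 0x54F7
k_4 = rotl(K, (5*4+6) mod 16) = rotl(K, 10) = 0x9EEA
k_5 = rotl(K, (5*5+6) mod 16) = rotl(K, 15) = 0xDD53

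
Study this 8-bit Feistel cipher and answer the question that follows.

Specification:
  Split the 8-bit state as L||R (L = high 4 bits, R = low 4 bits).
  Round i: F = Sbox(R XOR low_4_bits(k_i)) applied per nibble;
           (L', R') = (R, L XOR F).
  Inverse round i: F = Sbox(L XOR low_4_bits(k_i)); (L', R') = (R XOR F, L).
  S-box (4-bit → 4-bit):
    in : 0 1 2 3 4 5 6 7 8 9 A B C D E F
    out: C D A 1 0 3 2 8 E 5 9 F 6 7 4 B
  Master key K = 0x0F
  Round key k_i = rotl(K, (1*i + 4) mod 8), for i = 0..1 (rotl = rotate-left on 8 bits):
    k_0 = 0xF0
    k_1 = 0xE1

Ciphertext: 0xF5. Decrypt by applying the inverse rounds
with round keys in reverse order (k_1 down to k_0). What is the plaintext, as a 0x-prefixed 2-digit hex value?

s_0 = ciphertext = 0xF5
s_1 = InvRound(s_0, k_1) = 0x1F
s_2 = InvRound(s_1, k_0) = 0x21

0x21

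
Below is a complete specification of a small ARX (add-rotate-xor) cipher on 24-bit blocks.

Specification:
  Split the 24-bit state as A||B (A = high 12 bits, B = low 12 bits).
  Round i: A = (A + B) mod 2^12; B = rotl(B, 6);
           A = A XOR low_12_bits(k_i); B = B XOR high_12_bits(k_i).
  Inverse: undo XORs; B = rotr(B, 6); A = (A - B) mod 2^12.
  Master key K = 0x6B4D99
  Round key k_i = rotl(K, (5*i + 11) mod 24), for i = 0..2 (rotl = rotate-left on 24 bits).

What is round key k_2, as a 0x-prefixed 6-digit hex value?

K = 0x6B4D99
k_0 = rotl(K, (5*0+11) mod 24) = rotl(K, 11) = 0x6CCB5A
k_1 = rotl(K, (5*1+11) mod 24) = rotl(K, 16) = 0x996B4D
k_2 = rotl(K, (5*2+11) mod 24) = rotl(K, 21) = 0x2D69B3

0x2D69B3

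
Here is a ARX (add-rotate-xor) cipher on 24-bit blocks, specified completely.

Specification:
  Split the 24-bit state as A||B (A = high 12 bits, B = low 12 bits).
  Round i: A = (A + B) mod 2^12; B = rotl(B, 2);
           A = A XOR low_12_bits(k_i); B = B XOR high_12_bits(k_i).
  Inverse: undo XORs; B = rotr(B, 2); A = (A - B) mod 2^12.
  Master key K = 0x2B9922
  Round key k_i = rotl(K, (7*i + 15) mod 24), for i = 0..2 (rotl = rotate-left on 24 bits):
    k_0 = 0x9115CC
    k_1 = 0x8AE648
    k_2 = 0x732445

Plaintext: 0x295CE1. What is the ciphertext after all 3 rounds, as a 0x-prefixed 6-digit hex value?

0x249CE2

s_0 = plaintext = 0x295CE1
s_1 = Round(s_0, k_0) = 0xABAA96
s_2 = Round(s_1, k_1) = 0x3182F4
s_3 = Round(s_2, k_2) = 0x249CE2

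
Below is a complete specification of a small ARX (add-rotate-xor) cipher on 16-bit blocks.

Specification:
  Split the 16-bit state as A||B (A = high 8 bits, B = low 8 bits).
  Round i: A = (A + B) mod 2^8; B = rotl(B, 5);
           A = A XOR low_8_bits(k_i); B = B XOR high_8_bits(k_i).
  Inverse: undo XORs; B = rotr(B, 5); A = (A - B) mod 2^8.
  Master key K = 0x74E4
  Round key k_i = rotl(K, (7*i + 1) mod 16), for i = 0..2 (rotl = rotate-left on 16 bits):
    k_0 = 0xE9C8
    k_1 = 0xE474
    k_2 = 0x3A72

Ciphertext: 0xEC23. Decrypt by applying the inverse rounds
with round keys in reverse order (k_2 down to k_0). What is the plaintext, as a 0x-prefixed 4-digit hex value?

0x4544

s_0 = ciphertext = 0xEC23
s_1 = InvRound(s_0, k_2) = 0xD6C8
s_2 = InvRound(s_1, k_1) = 0x4161
s_3 = InvRound(s_2, k_0) = 0x4544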